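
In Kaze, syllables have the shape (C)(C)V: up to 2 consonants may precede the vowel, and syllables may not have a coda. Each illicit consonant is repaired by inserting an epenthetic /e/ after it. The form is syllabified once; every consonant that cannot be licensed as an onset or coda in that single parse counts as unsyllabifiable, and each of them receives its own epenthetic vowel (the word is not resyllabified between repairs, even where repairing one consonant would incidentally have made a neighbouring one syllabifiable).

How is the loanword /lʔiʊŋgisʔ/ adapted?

lʔiʊŋgiseʔe

The consonants /s/, /ʔ/ cannot be parsed into a legal (C)(C)V syllable (no codas are permitted; onsets may contain at most 2 consonants).
Epenthesis after each stranded consonant: /s/ → /se/, /ʔ/ → /ʔe/.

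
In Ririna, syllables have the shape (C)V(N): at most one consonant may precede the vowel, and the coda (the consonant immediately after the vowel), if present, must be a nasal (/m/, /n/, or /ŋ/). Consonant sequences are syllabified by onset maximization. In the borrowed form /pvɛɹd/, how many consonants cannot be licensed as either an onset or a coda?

3

Under (C)V(N), the unsyllabifiable consonants are /p/, /ɹ/, /d/ (only a nasal (/m/, /n/, or /ŋ/) is licensed in coda position; onsets are limited to one consonant).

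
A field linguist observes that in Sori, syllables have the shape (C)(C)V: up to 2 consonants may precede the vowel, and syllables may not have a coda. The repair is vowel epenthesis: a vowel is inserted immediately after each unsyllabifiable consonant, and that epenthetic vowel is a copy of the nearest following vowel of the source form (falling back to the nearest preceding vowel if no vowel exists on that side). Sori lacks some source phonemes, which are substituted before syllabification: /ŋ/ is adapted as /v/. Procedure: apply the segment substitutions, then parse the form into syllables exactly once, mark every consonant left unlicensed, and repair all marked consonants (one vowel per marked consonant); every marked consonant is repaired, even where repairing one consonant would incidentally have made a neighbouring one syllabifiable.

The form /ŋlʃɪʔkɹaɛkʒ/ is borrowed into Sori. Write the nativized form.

Substitution: /ŋ/ → /v/, giving /vlʃɪʔkɹaɛkʒ/.
Under (C)(C)V, the unsyllabifiable consonants are /v/, /ʔ/, /k/, /ʒ/ (no codas are permitted; onsets may contain at most 2 consonants).
Inserting the epenthetic vowel yields /v/ → /vɪ/, /ʔ/ → /ʔa/, /k/ → /kɛ/, /ʒ/ → /ʒɛ/.

vɪlʃɪʔakɹaɛkɛʒɛ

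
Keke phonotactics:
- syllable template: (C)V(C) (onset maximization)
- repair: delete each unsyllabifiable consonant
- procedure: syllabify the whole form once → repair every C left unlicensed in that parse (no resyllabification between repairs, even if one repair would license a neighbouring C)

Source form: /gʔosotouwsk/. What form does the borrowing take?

The consonants /g/, /s/, /k/ cannot be parsed into a legal (C)V(C) syllable (at most one coda consonant is licensed; onsets are limited to one consonant).
Deletion applies to /g/, /s/, /k/.

ʔosotouw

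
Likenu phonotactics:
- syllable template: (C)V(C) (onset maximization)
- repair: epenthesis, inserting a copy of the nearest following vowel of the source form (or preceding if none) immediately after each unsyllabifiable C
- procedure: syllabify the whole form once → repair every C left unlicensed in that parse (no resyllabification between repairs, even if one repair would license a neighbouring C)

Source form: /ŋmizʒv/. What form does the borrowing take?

The consonants /ŋ/, /ʒ/, /v/ cannot be parsed into a legal (C)V(C) syllable (at most one coda consonant is licensed; onsets are limited to one consonant).
Each unlicensed consonant becomes the onset of a new syllable: /ŋ/ → /ŋi/, /ʒ/ → /ʒi/, /v/ → /vi/.

ŋimizʒivi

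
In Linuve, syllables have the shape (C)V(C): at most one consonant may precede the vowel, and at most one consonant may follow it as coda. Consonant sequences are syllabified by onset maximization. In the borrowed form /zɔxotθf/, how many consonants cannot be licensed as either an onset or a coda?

The consonants /θ/, /f/ cannot be parsed into a legal (C)V(C) syllable (at most one coda consonant is licensed; onsets are limited to one consonant).

2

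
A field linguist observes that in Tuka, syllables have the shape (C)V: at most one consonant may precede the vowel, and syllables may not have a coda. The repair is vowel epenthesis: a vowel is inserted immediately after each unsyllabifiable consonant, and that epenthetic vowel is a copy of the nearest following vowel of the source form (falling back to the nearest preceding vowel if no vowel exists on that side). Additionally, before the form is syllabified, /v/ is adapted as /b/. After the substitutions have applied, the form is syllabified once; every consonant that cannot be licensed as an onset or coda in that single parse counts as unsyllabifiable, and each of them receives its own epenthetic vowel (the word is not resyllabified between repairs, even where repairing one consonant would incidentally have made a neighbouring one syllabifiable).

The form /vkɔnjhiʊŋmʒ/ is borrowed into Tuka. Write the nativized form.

Substitution: /v/ → /b/, giving /bkɔnjhiʊŋmʒ/.
Under (C)V, the unsyllabifiable consonants are /b/, /n/, /j/, /ŋ/, /m/, /ʒ/ (no codas are permitted; onsets are limited to one consonant).
Epenthesis after each stranded consonant: /b/ → /bɔ/, /n/ → /ni/, /j/ → /ji/, /ŋ/ → /ŋʊ/, /m/ → /mʊ/, /ʒ/ → /ʒʊ/.

bɔkɔnijihiʊŋʊmʊʒʊ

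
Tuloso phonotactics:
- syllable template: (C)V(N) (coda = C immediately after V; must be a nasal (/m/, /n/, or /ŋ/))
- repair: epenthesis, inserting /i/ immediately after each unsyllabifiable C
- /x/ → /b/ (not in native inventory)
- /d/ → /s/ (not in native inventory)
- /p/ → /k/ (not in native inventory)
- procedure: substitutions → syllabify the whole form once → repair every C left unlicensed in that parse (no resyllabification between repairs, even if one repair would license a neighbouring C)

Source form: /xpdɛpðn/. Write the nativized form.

Substitution: /x/ → /b/, /p/ → /k/, /d/ → /s/, giving /bksɛkðn/.
Under (C)V(N), the unsyllabifiable consonants are /b/, /k/, /k/, /ð/, /n/ (only a nasal (/m/, /n/, or /ŋ/) is licensed in coda position; onsets are limited to one consonant).
Inserting the epenthetic vowel yields /b/ → /bi/, /k/ → /ki/, /k/ → /ki/, /ð/ → /ði/, /n/ → /ni/.

bikisɛkiðini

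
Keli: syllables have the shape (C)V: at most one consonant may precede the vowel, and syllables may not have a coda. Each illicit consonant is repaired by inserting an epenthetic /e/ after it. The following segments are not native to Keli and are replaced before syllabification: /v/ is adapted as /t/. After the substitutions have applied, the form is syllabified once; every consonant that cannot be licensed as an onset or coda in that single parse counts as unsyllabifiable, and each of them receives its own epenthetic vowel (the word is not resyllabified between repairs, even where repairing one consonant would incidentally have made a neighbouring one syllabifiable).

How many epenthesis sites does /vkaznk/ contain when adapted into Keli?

After substitution the input is /tkaznk/.
The unsyllabifiable consonants are /t/, /z/, /n/, /k/; each receives one epenthetic vowel.

4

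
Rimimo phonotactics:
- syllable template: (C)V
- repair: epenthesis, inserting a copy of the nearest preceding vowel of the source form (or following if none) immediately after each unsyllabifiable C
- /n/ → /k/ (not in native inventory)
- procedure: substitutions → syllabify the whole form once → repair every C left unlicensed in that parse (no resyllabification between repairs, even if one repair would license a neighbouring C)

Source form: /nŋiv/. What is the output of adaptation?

kiŋivi

Substitution: /n/ → /k/, giving /kŋiv/.
Syllabifying with onset maximization leaves /k/, /v/ stranded (no codas are permitted; onsets are limited to one consonant).
Inserting the epenthetic vowel yields /k/ → /ki/, /v/ → /vi/.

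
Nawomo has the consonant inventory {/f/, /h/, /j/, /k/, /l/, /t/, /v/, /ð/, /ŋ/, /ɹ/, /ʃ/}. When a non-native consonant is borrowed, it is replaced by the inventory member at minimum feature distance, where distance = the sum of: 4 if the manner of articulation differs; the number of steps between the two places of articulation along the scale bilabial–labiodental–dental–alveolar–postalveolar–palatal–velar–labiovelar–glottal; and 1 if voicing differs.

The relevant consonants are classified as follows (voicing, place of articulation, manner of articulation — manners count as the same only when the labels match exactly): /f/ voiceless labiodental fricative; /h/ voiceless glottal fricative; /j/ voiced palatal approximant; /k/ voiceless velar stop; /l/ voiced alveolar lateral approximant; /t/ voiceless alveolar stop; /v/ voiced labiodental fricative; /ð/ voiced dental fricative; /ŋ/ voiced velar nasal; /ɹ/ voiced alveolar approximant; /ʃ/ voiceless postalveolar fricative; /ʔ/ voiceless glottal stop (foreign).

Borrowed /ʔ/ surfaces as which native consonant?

/k/ is closest: same manner (stop), place distance 2 (glottal→velar), same voicing; total 2. Next closest is /h/ at distance 4.

k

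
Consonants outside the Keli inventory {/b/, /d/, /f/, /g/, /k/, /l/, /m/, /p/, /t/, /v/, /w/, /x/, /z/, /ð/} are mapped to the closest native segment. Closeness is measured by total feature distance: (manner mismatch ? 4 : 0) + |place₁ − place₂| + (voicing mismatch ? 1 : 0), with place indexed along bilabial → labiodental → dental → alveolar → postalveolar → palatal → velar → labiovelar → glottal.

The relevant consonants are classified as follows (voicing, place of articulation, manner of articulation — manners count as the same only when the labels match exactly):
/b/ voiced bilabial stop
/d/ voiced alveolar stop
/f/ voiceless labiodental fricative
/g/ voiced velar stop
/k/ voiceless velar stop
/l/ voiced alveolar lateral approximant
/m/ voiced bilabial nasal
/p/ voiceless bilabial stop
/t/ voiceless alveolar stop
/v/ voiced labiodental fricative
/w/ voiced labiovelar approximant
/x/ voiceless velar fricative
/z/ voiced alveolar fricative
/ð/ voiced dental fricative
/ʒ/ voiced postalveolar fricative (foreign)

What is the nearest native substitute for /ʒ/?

/z/ is closest: same manner (fricative), place distance 1 (postalveolar→alveolar), same voicing; total 1. Next closest is /ð/ at distance 2.

z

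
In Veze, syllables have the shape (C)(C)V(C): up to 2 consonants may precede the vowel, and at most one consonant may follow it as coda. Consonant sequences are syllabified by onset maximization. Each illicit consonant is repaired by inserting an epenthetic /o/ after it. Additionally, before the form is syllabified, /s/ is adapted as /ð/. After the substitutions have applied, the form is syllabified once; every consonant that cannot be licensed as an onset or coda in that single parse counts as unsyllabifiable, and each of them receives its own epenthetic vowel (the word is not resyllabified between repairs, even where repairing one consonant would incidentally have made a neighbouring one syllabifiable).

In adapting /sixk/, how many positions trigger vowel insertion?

1

After substitution the input is /ðixk/.
The unsyllabifiable consonants are /k/; each receives one epenthetic vowel.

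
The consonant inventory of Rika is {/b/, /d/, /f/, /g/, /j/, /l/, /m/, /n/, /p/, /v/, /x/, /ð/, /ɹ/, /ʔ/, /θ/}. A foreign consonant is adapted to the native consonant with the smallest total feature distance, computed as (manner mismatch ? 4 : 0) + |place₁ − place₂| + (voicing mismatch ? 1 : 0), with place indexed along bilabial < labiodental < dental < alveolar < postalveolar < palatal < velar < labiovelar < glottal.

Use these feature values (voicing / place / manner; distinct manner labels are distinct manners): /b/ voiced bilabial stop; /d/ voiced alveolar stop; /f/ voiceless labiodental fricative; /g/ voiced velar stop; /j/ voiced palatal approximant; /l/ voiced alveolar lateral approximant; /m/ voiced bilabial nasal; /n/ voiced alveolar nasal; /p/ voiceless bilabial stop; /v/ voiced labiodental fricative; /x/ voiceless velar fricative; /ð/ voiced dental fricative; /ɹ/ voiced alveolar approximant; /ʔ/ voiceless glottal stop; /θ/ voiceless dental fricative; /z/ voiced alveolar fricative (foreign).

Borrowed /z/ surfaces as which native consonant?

ð

/ð/ is closest: same manner (fricative), place distance 1 (alveolar→dental), same voicing; total 1. Next closest is /v/ at distance 2.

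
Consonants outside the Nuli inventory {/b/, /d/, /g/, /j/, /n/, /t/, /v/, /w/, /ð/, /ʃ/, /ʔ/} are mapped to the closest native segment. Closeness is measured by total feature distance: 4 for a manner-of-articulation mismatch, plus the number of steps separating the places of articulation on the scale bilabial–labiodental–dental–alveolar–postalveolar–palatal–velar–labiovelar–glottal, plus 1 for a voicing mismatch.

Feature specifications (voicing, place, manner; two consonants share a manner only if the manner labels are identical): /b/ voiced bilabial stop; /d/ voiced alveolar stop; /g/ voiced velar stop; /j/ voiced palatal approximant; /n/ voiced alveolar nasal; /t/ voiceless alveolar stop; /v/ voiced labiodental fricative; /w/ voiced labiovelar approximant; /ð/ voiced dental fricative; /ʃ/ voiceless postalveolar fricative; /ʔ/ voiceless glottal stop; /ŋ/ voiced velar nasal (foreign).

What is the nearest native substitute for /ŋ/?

n

/n/ is closest: same manner (nasal), place distance 3 (velar→alveolar), same voicing; total 3. Next closest is /g/ at distance 4.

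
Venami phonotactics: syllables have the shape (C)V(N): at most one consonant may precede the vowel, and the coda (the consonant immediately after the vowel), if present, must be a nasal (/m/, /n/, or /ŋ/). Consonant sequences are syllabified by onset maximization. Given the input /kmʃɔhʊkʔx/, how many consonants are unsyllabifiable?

Under (C)V(N), the unsyllabifiable consonants are /k/, /m/, /k/, /ʔ/, /x/ (only a nasal (/m/, /n/, or /ŋ/) is licensed in coda position; onsets are limited to one consonant).

5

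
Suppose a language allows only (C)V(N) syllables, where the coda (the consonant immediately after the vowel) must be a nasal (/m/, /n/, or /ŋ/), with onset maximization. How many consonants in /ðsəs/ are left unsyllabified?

Under (C)V(N), the unsyllabifiable consonants are /ð/, /s/ (only a nasal (/m/, /n/, or /ŋ/) is licensed in coda position; onsets are limited to one consonant).

2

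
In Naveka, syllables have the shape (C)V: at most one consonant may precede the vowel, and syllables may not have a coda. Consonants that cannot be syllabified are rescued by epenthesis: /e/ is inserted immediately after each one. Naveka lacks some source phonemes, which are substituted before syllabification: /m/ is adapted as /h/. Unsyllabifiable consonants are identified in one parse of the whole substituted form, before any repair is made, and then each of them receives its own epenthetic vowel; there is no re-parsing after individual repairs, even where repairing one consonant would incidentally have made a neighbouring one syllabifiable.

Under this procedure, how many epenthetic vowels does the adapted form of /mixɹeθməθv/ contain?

4

After substitution the input is /hixɹeθhəθv/.
The unsyllabifiable consonants are /x/, /θ/, /θ/, /v/; each receives one epenthetic vowel.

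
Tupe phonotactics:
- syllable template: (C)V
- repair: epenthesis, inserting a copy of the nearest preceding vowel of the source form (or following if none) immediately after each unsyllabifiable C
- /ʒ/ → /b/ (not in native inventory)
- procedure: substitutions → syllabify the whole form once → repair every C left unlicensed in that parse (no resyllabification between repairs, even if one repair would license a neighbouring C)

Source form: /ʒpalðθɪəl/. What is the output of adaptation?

bapalaðaθɪələ

Substitution: /ʒ/ → /b/, giving /bpalðθɪəl/.
Under (C)V, the unsyllabifiable consonants are /b/, /l/, /ð/, /l/ (no codas are permitted; onsets are limited to one consonant).
Each unlicensed consonant becomes the onset of a new syllable: /b/ → /ba/, /l/ → /la/, /ð/ → /ða/, /l/ → /lə/.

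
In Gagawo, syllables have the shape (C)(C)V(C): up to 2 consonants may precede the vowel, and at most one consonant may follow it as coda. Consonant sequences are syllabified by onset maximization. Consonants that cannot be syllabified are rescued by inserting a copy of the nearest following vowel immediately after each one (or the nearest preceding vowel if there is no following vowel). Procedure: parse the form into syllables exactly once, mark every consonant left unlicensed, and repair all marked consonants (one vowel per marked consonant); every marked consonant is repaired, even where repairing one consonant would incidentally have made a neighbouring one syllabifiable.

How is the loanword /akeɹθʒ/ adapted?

akeɹθeʒe

Under (C)(C)V(C), the unsyllabifiable consonants are /θ/, /ʒ/ (at most one coda consonant is licensed; onsets may contain at most 2 consonants).
Inserting the epenthetic vowel yields /θ/ → /θe/, /ʒ/ → /ʒe/.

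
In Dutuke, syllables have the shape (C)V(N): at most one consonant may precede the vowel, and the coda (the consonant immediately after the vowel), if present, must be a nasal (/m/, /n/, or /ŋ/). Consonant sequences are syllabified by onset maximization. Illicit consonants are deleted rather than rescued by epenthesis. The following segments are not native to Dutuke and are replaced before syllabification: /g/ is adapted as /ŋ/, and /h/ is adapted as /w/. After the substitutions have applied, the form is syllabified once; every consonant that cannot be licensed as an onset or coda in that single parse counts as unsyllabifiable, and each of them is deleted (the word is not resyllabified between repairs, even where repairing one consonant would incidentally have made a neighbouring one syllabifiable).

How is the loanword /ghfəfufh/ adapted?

fəfu

Substitution: /g/ → /ŋ/, /h/ → /w/, giving /ŋwfəfufw/.
Syllabifying with onset maximization leaves /ŋ/, /w/, /f/, /w/ stranded (only a nasal (/m/, /n/, or /ŋ/) is licensed in coda position; onsets are limited to one consonant).
Each unlicensed consonant is deleted: /ŋ/, /w/, /f/, /w/.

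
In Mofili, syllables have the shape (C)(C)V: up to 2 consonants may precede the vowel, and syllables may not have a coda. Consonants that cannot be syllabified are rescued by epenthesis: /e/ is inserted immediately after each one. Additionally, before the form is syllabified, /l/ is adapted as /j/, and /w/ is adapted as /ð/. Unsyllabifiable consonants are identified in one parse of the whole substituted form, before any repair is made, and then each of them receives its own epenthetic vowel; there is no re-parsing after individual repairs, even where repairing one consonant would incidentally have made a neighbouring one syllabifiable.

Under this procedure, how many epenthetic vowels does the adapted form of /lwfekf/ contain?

After substitution the input is /jðfekf/.
The unsyllabifiable consonants are /j/, /k/, /f/; each receives one epenthetic vowel.

3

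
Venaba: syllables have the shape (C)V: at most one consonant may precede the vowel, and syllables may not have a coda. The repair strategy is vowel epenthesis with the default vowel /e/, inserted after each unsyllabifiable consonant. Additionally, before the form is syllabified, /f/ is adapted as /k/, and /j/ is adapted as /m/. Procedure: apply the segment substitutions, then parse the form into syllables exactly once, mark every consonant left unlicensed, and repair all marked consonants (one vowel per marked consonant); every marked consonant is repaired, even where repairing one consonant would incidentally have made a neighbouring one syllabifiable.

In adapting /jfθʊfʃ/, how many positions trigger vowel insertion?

After substitution the input is /mkθʊkʃ/.
The unsyllabifiable consonants are /m/, /k/, /k/, /ʃ/; each receives one epenthetic vowel.

4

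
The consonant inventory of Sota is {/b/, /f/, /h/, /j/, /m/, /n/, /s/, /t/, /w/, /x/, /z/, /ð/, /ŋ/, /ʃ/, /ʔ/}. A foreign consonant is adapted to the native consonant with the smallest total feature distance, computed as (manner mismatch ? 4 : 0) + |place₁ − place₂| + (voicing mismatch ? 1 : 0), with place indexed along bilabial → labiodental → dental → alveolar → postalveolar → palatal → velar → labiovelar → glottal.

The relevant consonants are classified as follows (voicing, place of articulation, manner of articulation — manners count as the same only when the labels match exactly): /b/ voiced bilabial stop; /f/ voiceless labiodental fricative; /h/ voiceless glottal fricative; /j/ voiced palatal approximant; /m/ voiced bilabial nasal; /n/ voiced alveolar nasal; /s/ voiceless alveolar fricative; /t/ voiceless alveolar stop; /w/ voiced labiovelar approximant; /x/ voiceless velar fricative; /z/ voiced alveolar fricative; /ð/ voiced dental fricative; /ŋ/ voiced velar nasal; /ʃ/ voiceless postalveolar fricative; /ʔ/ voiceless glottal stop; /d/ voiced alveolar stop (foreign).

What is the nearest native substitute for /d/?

/t/ is closest: same manner (stop), place distance 0 (alveolar→alveolar), voicing differs (+1); total 1. Next closest is /b/ at distance 3.

t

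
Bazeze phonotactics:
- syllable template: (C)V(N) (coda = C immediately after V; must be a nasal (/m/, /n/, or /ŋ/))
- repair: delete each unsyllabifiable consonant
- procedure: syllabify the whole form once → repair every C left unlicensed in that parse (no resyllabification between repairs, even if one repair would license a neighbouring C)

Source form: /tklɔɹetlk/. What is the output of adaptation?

lɔɹe

The consonants /t/, /k/, /t/, /l/, /k/ cannot be parsed into a legal (C)V(N) syllable (only a nasal (/m/, /n/, or /ŋ/) is licensed in coda position; onsets are limited to one consonant).
Deletion applies to /t/, /k/, /t/, /l/, /k/.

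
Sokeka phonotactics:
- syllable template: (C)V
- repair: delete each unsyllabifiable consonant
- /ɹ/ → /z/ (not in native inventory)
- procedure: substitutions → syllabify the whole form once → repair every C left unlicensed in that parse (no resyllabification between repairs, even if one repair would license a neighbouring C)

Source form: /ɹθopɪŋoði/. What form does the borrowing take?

θopɪŋoði

Substitution: /ɹ/ → /z/, giving /zθopɪŋoði/.
The consonants /z/ cannot be parsed into a legal (C)V syllable (no codas are permitted; onsets are limited to one consonant).
Deletion applies to /z/.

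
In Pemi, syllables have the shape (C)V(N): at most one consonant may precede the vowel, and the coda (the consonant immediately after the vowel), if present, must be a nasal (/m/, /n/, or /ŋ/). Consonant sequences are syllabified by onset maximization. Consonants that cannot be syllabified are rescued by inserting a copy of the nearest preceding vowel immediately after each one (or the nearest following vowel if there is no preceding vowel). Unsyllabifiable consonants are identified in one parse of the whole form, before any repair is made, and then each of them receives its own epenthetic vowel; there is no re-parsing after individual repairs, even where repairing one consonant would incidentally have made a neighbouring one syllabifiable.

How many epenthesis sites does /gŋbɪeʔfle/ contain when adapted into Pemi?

4

The unsyllabifiable consonants are /g/, /ŋ/, /ʔ/, /f/; each receives one epenthetic vowel.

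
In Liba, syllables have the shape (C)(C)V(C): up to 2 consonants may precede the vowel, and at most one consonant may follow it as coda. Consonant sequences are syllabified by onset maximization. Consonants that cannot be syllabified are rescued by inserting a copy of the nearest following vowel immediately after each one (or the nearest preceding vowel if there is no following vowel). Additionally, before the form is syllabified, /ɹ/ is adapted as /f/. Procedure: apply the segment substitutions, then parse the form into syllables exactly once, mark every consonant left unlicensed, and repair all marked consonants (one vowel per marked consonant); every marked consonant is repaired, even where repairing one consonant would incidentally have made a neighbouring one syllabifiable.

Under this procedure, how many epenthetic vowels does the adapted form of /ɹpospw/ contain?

After substitution the input is /fpospw/.
The unsyllabifiable consonants are /p/, /w/; each receives one epenthetic vowel.

2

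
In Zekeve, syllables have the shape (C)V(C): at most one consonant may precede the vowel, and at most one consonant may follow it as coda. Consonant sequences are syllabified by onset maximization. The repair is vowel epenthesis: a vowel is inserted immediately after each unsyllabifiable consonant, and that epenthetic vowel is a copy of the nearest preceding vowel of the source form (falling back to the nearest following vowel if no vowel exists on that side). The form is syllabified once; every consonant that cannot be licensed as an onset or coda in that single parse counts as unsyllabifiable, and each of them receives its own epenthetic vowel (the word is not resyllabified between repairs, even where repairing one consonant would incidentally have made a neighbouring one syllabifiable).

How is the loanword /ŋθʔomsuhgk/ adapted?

ŋoθoʔomsuhguku

The consonants /ŋ/, /θ/, /g/, /k/ cannot be parsed into a legal (C)V(C) syllable (at most one coda consonant is licensed; onsets are limited to one consonant).
Inserting the epenthetic vowel yields /ŋ/ → /ŋo/, /θ/ → /θo/, /g/ → /gu/, /k/ → /ku/.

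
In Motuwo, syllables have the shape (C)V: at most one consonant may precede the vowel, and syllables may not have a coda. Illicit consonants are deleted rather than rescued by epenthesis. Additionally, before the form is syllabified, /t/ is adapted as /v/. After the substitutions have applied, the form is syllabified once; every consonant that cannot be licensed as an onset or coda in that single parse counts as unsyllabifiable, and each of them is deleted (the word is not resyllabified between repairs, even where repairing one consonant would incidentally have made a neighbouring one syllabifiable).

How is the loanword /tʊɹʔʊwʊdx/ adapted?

vʊʔʊwʊ

Substitution: /t/ → /v/, giving /vʊɹʔʊwʊdx/.
Syllabifying with onset maximization leaves /ɹ/, /d/, /x/ stranded (no codas are permitted; onsets are limited to one consonant).
Each unlicensed consonant is deleted: /ɹ/, /d/, /x/.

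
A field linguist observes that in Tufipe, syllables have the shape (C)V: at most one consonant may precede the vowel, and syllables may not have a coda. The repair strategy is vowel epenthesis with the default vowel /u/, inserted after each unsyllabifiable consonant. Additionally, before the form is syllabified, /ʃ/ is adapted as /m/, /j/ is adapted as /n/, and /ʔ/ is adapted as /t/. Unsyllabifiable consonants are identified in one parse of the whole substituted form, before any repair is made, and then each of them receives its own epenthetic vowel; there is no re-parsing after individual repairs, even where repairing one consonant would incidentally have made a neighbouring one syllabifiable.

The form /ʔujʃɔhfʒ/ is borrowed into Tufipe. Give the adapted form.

tunumɔhufuʒu

Substitution: /ʔ/ → /t/, /j/ → /n/, /ʃ/ → /m/, giving /tunmɔhfʒ/.
Syllabifying with onset maximization leaves /n/, /h/, /f/, /ʒ/ stranded (no codas are permitted; onsets are limited to one consonant).
Epenthesis after each stranded consonant: /n/ → /nu/, /h/ → /hu/, /f/ → /fu/, /ʒ/ → /ʒu/.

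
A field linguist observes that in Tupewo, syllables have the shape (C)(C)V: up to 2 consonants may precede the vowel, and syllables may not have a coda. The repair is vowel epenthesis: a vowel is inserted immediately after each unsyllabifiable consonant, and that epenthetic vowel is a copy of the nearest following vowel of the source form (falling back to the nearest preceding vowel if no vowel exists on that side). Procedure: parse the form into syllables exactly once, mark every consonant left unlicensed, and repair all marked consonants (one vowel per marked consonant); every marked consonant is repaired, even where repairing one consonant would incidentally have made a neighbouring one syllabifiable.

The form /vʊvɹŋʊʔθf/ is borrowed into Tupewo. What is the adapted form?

vʊvʊɹŋʊʔʊθʊfʊ

Under (C)(C)V, the unsyllabifiable consonants are /v/, /ʔ/, /θ/, /f/ (no codas are permitted; onsets may contain at most 2 consonants).
Epenthesis after each stranded consonant: /v/ → /vʊ/, /ʔ/ → /ʔʊ/, /θ/ → /θʊ/, /f/ → /fʊ/.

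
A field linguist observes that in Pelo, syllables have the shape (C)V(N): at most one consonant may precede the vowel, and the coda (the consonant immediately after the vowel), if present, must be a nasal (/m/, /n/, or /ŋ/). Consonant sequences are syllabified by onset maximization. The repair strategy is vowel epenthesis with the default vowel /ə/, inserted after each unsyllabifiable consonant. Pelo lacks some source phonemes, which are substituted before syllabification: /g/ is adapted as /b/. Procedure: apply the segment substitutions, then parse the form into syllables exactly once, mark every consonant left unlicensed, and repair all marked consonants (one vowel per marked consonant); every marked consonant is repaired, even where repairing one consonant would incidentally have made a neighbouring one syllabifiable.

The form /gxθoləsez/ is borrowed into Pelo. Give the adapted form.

Substitution: /g/ → /b/, giving /bxθoləsez/.
The consonants /b/, /x/, /z/ cannot be parsed into a legal (C)V(N) syllable (only a nasal (/m/, /n/, or /ŋ/) is licensed in coda position; onsets are limited to one consonant).
Inserting the epenthetic vowel yields /b/ → /bə/, /x/ → /xə/, /z/ → /zə/.

bəxəθoləsezə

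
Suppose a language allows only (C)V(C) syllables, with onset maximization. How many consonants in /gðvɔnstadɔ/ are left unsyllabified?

Syllabifying with onset maximization leaves /g/, /ð/, /s/ stranded (at most one coda consonant is licensed; onsets are limited to one consonant).

3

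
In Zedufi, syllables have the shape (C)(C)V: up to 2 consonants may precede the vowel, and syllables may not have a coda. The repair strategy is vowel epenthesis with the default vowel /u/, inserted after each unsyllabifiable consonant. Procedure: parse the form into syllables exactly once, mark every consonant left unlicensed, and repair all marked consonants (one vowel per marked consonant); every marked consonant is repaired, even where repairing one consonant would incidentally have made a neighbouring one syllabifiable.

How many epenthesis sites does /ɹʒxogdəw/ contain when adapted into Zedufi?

The unsyllabifiable consonants are /ɹ/, /w/; each receives one epenthetic vowel.

2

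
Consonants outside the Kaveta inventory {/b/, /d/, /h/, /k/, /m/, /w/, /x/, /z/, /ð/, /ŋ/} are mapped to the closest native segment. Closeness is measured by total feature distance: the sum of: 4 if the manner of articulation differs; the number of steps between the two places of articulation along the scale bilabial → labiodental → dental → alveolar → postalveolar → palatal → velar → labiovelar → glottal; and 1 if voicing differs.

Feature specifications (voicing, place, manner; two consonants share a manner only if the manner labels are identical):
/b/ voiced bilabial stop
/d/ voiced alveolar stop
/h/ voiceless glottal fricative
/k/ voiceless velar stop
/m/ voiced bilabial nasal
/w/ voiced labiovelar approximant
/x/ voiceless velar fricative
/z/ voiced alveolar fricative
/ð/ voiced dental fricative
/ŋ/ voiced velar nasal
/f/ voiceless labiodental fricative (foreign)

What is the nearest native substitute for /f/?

ð

/ð/ is closest: same manner (fricative), place distance 1 (labiodental→dental), voicing differs (+1); total 2. Next closest is /z/ at distance 3.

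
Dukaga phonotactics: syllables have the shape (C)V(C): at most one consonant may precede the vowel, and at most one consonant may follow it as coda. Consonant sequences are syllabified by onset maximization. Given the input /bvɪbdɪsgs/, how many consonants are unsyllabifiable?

Syllabifying with onset maximization leaves /b/, /g/, /s/ stranded (at most one coda consonant is licensed; onsets are limited to one consonant).

3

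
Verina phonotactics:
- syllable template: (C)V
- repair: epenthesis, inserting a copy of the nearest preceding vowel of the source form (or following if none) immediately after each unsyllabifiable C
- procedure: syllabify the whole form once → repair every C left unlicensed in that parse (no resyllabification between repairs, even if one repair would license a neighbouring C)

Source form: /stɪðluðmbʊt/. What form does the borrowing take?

sɪtɪðɪluðumubʊtʊ

Syllabifying with onset maximization leaves /s/, /ð/, /ð/, /m/, /t/ stranded (no codas are permitted; onsets are limited to one consonant).
Each unlicensed consonant becomes the onset of a new syllable: /s/ → /sɪ/, /ð/ → /ðɪ/, /ð/ → /ðu/, /m/ → /mu/, /t/ → /tʊ/.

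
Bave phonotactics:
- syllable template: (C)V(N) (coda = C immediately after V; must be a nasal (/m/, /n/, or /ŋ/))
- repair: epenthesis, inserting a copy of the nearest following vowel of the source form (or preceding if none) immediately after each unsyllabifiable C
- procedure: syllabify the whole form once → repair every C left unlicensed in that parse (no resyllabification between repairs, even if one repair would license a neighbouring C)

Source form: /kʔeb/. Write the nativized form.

Syllabifying with onset maximization leaves /k/, /b/ stranded (only a nasal (/m/, /n/, or /ŋ/) is licensed in coda position; onsets are limited to one consonant).
Each unlicensed consonant becomes the onset of a new syllable: /k/ → /ke/, /b/ → /be/.

keʔebe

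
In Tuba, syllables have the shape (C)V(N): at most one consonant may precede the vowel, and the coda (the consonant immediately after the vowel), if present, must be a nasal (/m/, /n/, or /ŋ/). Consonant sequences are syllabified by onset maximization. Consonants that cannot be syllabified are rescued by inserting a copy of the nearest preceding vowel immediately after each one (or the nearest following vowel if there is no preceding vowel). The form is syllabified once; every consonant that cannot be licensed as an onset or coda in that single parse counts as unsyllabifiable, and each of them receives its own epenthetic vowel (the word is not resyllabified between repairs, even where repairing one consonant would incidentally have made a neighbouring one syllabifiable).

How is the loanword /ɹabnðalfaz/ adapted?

ɹabanaðalafaza

Syllabifying with onset maximization leaves /b/, /n/, /l/, /z/ stranded (only a nasal (/m/, /n/, or /ŋ/) is licensed in coda position; onsets are limited to one consonant).
Epenthesis after each stranded consonant: /b/ → /ba/, /n/ → /na/, /l/ → /la/, /z/ → /za/.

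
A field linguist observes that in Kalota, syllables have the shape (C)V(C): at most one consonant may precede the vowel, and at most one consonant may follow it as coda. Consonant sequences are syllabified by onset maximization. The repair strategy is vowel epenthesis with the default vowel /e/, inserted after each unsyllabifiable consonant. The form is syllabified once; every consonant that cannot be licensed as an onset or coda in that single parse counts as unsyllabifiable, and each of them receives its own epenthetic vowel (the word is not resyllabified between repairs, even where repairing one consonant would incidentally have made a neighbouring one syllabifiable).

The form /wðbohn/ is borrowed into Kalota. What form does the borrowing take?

The consonants /w/, /ð/, /n/ cannot be parsed into a legal (C)V(C) syllable (at most one coda consonant is licensed; onsets are limited to one consonant).
Epenthesis after each stranded consonant: /w/ → /we/, /ð/ → /ðe/, /n/ → /ne/.

weðebohne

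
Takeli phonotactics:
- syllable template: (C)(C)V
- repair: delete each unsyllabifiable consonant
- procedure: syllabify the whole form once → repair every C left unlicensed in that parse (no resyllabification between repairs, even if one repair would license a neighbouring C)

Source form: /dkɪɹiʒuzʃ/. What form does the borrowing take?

Syllabifying with onset maximization leaves /z/, /ʃ/ stranded (no codas are permitted; onsets may contain at most 2 consonants).
Deletion applies to /z/, /ʃ/.

dkɪɹiʒu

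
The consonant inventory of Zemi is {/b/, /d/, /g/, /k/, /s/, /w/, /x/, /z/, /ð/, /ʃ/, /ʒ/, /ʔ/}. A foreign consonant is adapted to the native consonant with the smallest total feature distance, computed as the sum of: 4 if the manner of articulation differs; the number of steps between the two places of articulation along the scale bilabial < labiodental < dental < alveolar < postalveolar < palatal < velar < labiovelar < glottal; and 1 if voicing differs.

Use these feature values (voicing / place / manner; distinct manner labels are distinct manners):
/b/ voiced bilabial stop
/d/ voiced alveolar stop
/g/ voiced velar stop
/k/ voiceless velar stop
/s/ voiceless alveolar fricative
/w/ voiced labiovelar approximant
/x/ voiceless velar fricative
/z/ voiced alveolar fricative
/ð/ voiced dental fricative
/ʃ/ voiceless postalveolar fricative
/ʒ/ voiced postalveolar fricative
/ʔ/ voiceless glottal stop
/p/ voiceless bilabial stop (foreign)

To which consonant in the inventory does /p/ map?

b

/b/ is closest: same manner (stop), place distance 0 (bilabial→bilabial), voicing differs (+1); total 1. Next closest is /d/ at distance 4.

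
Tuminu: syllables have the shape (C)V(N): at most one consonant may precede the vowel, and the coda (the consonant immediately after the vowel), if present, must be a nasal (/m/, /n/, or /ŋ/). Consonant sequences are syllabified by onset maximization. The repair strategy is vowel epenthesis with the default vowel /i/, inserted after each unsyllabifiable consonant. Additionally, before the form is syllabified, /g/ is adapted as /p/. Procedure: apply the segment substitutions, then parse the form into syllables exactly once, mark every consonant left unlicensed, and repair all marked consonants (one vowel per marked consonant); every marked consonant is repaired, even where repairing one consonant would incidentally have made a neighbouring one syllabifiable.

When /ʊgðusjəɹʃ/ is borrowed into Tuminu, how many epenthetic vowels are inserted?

After substitution the input is /ʊpðusjəɹʃ/.
The unsyllabifiable consonants are /p/, /s/, /ɹ/, /ʃ/; each receives one epenthetic vowel.

4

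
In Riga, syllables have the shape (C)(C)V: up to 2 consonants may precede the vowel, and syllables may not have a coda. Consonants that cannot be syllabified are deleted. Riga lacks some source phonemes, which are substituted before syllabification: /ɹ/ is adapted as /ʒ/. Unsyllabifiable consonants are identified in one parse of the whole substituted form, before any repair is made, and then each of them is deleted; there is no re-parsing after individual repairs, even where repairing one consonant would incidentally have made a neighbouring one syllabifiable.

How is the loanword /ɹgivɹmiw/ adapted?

Substitution: /ɹ/ → /ʒ/, giving /ʒgivʒmiw/.
The consonants /v/, /w/ cannot be parsed into a legal (C)(C)V syllable (no codas are permitted; onsets may contain at most 2 consonants).
Each unlicensed consonant is deleted: /v/, /w/.

ʒgiʒmi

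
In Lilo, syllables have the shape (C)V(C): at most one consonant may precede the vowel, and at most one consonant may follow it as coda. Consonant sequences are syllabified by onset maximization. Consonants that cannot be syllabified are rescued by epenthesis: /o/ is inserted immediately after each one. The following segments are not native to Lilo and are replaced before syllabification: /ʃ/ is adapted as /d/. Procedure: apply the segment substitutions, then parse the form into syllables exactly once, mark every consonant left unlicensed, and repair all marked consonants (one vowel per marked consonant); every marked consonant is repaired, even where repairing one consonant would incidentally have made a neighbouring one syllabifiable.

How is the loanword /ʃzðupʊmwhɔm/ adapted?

Substitution: /ʃ/ → /d/, giving /dzðupʊmwhɔm/.
The consonants /d/, /z/, /w/ cannot be parsed into a legal (C)V(C) syllable (at most one coda consonant is licensed; onsets are limited to one consonant).
Inserting the epenthetic vowel yields /d/ → /do/, /z/ → /zo/, /w/ → /wo/.

dozoðupʊmwohɔm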